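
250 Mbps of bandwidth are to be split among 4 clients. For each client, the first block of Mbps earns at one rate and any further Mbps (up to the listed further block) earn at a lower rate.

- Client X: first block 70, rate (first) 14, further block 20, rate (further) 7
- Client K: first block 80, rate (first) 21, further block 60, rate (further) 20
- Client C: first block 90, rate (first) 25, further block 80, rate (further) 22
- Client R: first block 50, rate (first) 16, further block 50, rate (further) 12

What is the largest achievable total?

5690

Rank every tier by rate: Client C/first 25 > Client C/second 22 > Client K/first 21 > Client K/second 20 > Client R/first 16 > Client X/first 14 > Client R/second 12 > Client X/second 7.
Client C first at 25: fill all 90 — 160 left.
Client C/second (22): +80 — 80 left.
Client K first at 21: fill all 80 — 0 left.
Total = 25×90 + 22×80 + 21×80 = 5690.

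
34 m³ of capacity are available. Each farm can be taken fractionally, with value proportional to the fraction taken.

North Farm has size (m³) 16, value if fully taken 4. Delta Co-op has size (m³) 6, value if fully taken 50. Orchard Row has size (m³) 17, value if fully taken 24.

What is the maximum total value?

Rank by value-to-size ratio: Delta Co-op 50/6≈8.33, Orchard Row 24/17≈1.41, North Farm 4/16≈0.25.
Delta Co-op: take in full, 6 m³ for value 50 ; 28 left.
Take all of Orchard Row (17 m³, value 24) ; 11 m³ left.
Fill the last 11 m³ with part of North Farm: 11/16 of it earns 2.75.
Total value = 76.75.

76.75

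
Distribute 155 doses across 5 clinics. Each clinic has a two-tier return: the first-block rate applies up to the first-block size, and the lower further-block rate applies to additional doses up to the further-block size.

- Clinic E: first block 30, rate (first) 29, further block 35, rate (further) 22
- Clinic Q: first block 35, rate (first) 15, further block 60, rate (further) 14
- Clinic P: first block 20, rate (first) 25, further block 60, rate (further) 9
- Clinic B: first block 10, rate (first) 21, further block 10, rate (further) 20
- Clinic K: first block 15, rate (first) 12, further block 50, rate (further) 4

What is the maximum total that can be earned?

3285

Order all 10 blocks by rate: Clinic E/tier1 29 > Clinic P/tier1 25 > Clinic E/tier2 22 > Clinic B/tier1 21 > Clinic B/tier2 20 > Clinic Q/tier1 15 > Clinic Q/tier2 14 > Clinic K/tier1 12 > Clinic P/tier2 9 > Clinic K/tier2 4.
Clinic E tier1 at 29: fill all 30 → 125 left.
Clinic P/tier1 (25): +20 → 105 left.
Clinic E/tier2 (22): +35 → 70 left.
Clinic B/tier1 (21): +10 → 60 left.
Clinic B tier2 at 20: fill all 10 → 50 left.
Clinic Q/tier1 (15): +35 → 15 left.
15 remain; put them into Clinic Q tier2 at 14.
Total = 29×30 + 25×20 + 22×35 + 21×10 + 20×10 + 15×35 + 14×15 = 3285.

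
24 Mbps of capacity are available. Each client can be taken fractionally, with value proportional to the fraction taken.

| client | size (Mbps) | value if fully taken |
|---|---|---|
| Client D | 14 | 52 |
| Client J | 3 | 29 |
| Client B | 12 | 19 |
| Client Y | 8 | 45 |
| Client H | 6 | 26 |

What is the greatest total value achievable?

126

Sort by value density: Client J 29/3≈9.67, Client Y 45/8≈5.62, Client H 26/6≈4.33, Client D 52/14≈3.71, Client B 19/12≈1.58.
All 3 Mbps of Client J fit (value 29) — 21 remain.
Client Y: take in full, 8 Mbps for value 45 — 13 left.
All 6 Mbps of Client H fit (value 26) — 7 remain.
Fill the last 7 Mbps with part of Client D: 7/14 of it earns 26.
Total value = 126.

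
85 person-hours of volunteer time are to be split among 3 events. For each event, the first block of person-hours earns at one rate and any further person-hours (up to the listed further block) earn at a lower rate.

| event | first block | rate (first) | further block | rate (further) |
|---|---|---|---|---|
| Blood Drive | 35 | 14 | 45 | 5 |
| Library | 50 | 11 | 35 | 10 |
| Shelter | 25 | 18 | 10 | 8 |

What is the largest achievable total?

1215

Rank every tier by rate: Shelter/first 18 > Blood Drive/first 14 > Library/first 11 > Library/second 10 > Shelter/second 8 > Blood Drive/second 5.
Shelter/first (18): +25 — 60 left.
Blood Drive first at 14: fill all 35 — 25 left.
Library/first: +25 of 50 at 11; pool empty.
Total = 18×25 + 14×35 + 11×25 = 1215.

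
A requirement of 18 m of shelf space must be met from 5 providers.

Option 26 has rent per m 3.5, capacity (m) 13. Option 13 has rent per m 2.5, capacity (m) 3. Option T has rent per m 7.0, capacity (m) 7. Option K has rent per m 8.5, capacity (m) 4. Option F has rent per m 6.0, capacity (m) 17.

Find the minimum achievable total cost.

Cheapest first:
Take 3 from Option 13 at 2.5 → need 15 more.
Option 26 (3.5): use full 13 → 2 m to go.
Take 2 from Option F at 6.0 to finish.
Option T, Option K: unused.
Cost = 3×2.5 + 13×3.5 + 2×6.0 = 65.

65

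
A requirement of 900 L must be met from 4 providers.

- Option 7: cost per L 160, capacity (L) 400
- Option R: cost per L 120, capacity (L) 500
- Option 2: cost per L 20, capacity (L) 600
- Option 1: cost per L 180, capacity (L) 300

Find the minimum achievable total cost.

Cheapest first:
Option 2 at 20: take all 600 L → 300 still needed.
Option R (120): take the remaining 300 → done.
Option 7, Option 1: unused.
Cost = 600×20 + 300×120 = 48000.

48000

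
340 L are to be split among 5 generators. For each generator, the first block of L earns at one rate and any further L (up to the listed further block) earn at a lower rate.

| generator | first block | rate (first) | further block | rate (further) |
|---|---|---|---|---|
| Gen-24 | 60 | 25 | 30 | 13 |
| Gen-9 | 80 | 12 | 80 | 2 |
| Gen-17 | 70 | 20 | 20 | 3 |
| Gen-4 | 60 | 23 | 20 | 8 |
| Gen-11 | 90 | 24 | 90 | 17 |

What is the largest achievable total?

Rank every tier by rate: Gen-24/T1 25 > Gen-11/T1 24 > Gen-4/T1 23 > Gen-17/T1 20 > Gen-11/T2 17 > Gen-24/T2 13 > Gen-9/T1 12 > Gen-4/T2 8 > Gen-17/T2 3 > Gen-9/T2 2.
Gen-24 T1 at 25: fill all 60 ; 280 left.
Gen-11/T1 (24): +90 ; 190 left.
Fill Gen-4 T1 block (60 at 23) ; 130 left.
Fill Gen-17 T1 block (70 at 20) ; 60 left.
60 remain; put them into Gen-11 T2 at 17.
Total = 25×60 + 24×90 + 23×60 + 20×70 + 17×60 = 7460.

7460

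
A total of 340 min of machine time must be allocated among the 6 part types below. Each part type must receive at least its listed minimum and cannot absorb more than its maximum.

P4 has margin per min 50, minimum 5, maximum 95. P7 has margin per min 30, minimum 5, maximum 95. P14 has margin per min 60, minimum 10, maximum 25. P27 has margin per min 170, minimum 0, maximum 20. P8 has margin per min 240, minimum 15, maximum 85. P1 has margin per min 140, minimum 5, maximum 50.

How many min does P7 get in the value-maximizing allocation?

Meeting every minimum uses 5+5+10+0+15+5 = 40 min, leaving 300.
Order the part types by margin per min: P8 240 > P27 170 > P1 140 > P14 60 > P4 50 > P7 30.
P8 takes 70 more to reach its cap of 85 ; 230 left.
P27 takes 20 more to reach its cap of 20 ; 210 left.
P1 takes 45 more to reach its cap of 50 ; 165 left.
P14 takes 15 more to reach its cap of 25 ; 150 left.
P4 takes 90 more to reach its cap of 95 ; 60 left.
P7: +60 (room for 90) → 65. Pool exhausted.

65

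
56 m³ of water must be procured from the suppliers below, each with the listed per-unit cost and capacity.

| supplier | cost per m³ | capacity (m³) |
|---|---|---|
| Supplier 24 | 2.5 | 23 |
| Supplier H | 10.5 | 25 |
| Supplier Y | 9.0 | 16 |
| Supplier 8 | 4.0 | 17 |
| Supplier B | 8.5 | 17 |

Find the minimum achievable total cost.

261.5

Fill from the cheapest supplier first.
Supplier 24 (2.5): use full 23 ; 33 m³ to go.
Supplier 8 at 4.0: take all 17 m³ ; 16 still needed.
Supplier B at 8.5: take 16 of its 17 ; requirement met.
Supplier Y, Supplier H: unused.
Cost = 23×2.5 + 17×4.0 + 16×8.5 = 261.5.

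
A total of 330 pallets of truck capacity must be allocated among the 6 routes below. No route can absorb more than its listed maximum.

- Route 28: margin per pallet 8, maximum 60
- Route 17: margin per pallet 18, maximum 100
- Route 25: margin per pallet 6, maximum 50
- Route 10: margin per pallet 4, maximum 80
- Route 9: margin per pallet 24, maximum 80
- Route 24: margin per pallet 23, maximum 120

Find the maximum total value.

6720

Highest margin per pallet first: Route 9 24 > Route 24 23 > Route 17 18 > Route 28 8 > Route 25 6 > Route 10 4.
Give Route 9 80 to hit its cap of 80 → 250 left.
Give Route 24 120 to hit its cap of 120 → 130 left.
Route 17 takes 100 to reach its cap of 100 → 30 left.
Only 30 left; Route 28 takes them to reach 30.
Total = 8×30 + 18×100 + 24×80 + 23×120 = 6720.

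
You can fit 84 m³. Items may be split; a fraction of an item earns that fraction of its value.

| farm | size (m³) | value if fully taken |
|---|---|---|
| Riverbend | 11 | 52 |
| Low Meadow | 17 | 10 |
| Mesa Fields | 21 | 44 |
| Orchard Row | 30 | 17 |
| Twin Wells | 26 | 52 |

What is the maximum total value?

163.1

Best value per unit of size first: Riverbend 52/11≈4.73, Mesa Fields 44/21≈2.1, Twin Wells 52/26≈2, Low Meadow 10/17≈0.588, Orchard Row 17/30≈0.567.
All 11 m³ of Riverbend fit (value 52) — 73 remain.
Take all of Mesa Fields (21 m³, value 44) — 52 m³ left.
Take all of Twin Wells (26 m³, value 52) — 26 m³ left.
Low Meadow: take in full, 17 m³ for value 10 — 9 left.
9 m³ left: a 9/30 share of Orchard Row gives 17×9/30 = 5.1.
Total value = 163.1.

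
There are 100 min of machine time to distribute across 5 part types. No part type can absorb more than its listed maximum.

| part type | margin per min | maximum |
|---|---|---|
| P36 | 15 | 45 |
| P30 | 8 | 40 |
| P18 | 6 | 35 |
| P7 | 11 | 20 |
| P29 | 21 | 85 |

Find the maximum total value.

Rank by margin per min: P29 21 > P36 15 > P7 11 > P30 8 > P18 6.
P29: +85 to 85 (cap) → 15 left.
P36: +15 (room for 45) → 15. Pool exhausted.
Total = 15×15 + 21×85 = 2010.

2010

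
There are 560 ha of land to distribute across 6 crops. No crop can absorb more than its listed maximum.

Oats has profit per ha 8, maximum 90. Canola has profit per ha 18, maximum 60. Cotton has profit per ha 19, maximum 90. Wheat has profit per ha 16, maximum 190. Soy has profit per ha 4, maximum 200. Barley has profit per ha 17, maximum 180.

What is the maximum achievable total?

9210

Highest profit per ha first: Cotton 19 > Canola 18 > Barley 17 > Wheat 16 > Oats 8 > Soy 4.
Cotton takes 90 to reach its cap of 90 — 470 left.
Give Canola 60 to hit its cap of 60 — 410 left.
Give Barley 180 to hit its cap of 180 — 230 left.
Wheat takes 190 to reach its cap of 190 — 40 left.
Oats has room for 90 but only 40 remain, so it gets 40.
Total = 8×40 + 18×60 + 19×90 + 16×190 + 17×180 = 9210.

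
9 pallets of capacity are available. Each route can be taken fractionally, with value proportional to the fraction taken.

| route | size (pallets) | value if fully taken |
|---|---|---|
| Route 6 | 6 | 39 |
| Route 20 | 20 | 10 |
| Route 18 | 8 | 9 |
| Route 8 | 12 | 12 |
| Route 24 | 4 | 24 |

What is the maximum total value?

57

Sort by value density: Route 6 39/6≈6.5, Route 24 24/4≈6, Route 18 9/8≈1.12, Route 8 12/12≈1, Route 20 10/20≈0.5.
Route 6: take in full, 6 pallets for value 39 — 3 left.
3 pallets left: a 3/4 share of Route 24 gives 24×3/4 = 18.
Total value = 57.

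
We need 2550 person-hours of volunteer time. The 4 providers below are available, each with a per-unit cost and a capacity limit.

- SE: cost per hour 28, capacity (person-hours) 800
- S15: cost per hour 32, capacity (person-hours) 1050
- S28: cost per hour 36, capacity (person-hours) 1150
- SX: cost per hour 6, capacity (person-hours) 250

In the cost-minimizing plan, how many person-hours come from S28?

450

Cheapest first:
SX (6): use full 250 ; 2300 person-hours to go.
Take 800 from SE at 28 ; need 1500 more.
Take 1050 from S15 at 32 ; need 450 more.
S28 at 36: take 450 of its 1150 ; requirement met.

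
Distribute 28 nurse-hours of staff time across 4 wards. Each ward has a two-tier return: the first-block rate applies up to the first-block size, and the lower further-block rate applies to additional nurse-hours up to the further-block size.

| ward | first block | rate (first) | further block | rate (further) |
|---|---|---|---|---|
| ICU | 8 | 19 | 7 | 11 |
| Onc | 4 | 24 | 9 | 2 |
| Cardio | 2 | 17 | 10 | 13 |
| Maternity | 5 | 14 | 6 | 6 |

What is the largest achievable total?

469

Rank every tier by rate: Onc/tier1 24 > ICU/tier1 19 > Cardio/tier1 17 > Maternity/tier1 14 > Cardio/tier2 13 > ICU/tier2 11 > Maternity/tier2 6 > Onc/tier2 2.
Onc/tier1 (24): +4 → 24 left.
Fill ICU tier1 block (8 at 19) → 16 left.
Fill Cardio tier1 block (2 at 17) → 14 left.
Maternity/tier1 (14): +5 → 9 left.
9 remain; put them into Cardio tier2 at 13.
Total = 24×4 + 19×8 + 17×2 + 14×5 + 13×9 = 469.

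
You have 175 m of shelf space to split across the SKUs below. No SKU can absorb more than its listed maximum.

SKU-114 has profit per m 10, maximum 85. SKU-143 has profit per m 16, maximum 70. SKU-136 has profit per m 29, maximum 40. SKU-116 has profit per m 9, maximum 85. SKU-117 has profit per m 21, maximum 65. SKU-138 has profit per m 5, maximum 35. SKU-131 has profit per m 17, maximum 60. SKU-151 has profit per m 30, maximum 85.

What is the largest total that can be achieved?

4760

Highest profit per m first: SKU-151 30 > SKU-136 29 > SKU-117 21 > SKU-131 17 > SKU-143 16 > SKU-114 10 > SKU-116 9 > SKU-138 5.
SKU-151: +85 to 85 (cap) ; 90 left.
Give SKU-136 40 to hit its cap of 40 ; 50 left.
SKU-117: +50 (room for 65) → 50. Pool exhausted.
Total = 29×40 + 21×50 + 30×85 = 4760.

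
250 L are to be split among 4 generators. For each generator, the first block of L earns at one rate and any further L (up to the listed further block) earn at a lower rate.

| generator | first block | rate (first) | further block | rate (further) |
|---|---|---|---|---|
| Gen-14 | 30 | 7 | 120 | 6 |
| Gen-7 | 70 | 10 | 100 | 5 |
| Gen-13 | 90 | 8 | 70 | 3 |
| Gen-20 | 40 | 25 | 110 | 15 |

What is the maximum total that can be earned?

3590

Order all 8 blocks by rate: Gen-20/T1 25 > Gen-20/T2 15 > Gen-7/T1 10 > Gen-13/T1 8 > Gen-14/T1 7 > Gen-14/T2 6 > Gen-7/T2 5 > Gen-13/T2 3.
Gen-20/T1 (25): +40 → 210 left.
Gen-20/T2 (15): +110 → 100 left.
Gen-7 T1 at 10: fill all 70 → 30 left.
Gen-13/T1: +30 of 90 at 8; pool empty.
Total = 25×40 + 15×110 + 10×70 + 8×30 = 3590.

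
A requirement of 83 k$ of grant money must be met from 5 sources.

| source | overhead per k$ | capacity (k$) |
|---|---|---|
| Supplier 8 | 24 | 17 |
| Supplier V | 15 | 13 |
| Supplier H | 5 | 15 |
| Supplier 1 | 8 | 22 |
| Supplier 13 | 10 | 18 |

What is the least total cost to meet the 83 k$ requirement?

Use sources in increasing cost order.
Supplier H (5): use full 15 ; 68 k$ to go.
Supplier 1 (8): use full 22 ; 46 k$ to go.
Supplier 13 at 10: take all 18 k$ ; 28 still needed.
Supplier V (15): use full 13 ; 15 k$ to go.
Take 15 from Supplier 8 at 24 to finish.
Cost = 15×5 + 22×8 + 18×10 + 13×15 + 15×24 = 986.

986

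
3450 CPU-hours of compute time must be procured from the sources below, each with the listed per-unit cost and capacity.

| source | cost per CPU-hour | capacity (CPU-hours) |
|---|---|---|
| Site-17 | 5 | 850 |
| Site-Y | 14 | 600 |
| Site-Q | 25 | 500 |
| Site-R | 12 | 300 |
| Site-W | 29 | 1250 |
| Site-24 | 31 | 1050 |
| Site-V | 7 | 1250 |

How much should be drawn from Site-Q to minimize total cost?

Cheapest first:
Site-17 (5): use full 850 ; 2600 CPU-hours to go.
Take 1250 from Site-V at 7 ; need 1350 more.
Site-R at 12: take all 300 CPU-hours ; 1050 still needed.
Site-Y at 14: take all 600 CPU-hours ; 450 still needed.
Site-Q at 25: take 450 of its 500 ; requirement met.
Site-W, Site-24: unused.

450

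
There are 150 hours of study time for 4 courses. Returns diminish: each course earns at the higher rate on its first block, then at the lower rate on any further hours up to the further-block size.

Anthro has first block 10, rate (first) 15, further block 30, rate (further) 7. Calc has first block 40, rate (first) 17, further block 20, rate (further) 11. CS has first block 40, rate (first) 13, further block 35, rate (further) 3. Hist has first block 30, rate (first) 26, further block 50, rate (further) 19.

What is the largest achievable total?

2820

Order all 8 blocks by rate: Hist/tier1 26 > Hist/tier2 19 > Calc/tier1 17 > Anthro/tier1 15 > CS/tier1 13 > Calc/tier2 11 > Anthro/tier2 7 > CS/tier2 3.
Hist/tier1 (26): +30 — 120 left.
Fill Hist tier2 block (50 at 19) — 70 left.
Fill Calc tier1 block (40 at 17) — 30 left.
Anthro/tier1 (15): +10 — 20 left.
20 remain; put them into CS tier1 at 13.
Total = 26×30 + 19×50 + 17×40 + 15×10 + 13×20 = 2820.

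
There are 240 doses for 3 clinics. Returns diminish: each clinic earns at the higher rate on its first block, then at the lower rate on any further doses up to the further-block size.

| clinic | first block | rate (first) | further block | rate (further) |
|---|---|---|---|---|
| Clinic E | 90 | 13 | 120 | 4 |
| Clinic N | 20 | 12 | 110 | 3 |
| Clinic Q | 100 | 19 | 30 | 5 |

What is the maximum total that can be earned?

Rank every tier by rate: Clinic Q/tier1 19 > Clinic E/tier1 13 > Clinic N/tier1 12 > Clinic Q/tier2 5 > Clinic E/tier2 4 > Clinic N/tier2 3.
Clinic Q tier1 at 19: fill all 100 ; 140 left.
Clinic E/tier1 (13): +90 ; 50 left.
Fill Clinic N tier1 block (20 at 12) ; 30 left.
Clinic Q/tier2 (5): +30 ; 0 left.
Total = 19×100 + 13×90 + 12×20 + 5×30 = 3460.

3460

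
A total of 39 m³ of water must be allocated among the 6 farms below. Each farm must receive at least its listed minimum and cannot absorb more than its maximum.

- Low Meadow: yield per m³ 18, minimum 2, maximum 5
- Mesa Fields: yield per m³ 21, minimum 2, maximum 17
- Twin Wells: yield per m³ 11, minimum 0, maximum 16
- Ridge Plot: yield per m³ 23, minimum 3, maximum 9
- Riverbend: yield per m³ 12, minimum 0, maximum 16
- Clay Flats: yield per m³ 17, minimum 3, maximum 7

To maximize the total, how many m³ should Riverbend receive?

Meeting every minimum uses 2+2+0+3+0+3 = 10 m³, leaving 29.
Order the farms by yield per m³: Ridge Plot 23 > Mesa Fields 21 > Low Meadow 18 > Clay Flats 17 > Riverbend 12 > Twin Wells 11.
Ridge Plot: +6 to 9 (cap) — 23 left.
Mesa Fields takes 15 more to reach its cap of 17 — 8 left.
Low Meadow takes 3 more to reach its cap of 5 — 5 left.
Give Clay Flats 4 more to hit its cap of 7 — 1 left.
Only 1 left; Riverbend takes them to reach 1.

1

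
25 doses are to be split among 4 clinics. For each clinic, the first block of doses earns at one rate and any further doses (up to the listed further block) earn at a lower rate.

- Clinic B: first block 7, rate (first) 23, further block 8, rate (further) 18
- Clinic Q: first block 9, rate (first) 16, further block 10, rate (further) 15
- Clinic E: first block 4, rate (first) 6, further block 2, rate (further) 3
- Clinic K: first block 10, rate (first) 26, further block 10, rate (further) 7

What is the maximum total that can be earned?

Rank every tier by rate: Clinic K/tier1 26 > Clinic B/tier1 23 > Clinic B/tier2 18 > Clinic Q/tier1 16 > Clinic Q/tier2 15 > Clinic K/tier2 7 > Clinic E/tier1 6 > Clinic E/tier2 3.
Clinic K tier1 at 26: fill all 10 → 15 left.
Fill Clinic B tier1 block (7 at 23) → 8 left.
Fill Clinic B tier2 block (8 at 18) → 0 left.
Total = 26×10 + 23×7 + 18×8 = 565.

565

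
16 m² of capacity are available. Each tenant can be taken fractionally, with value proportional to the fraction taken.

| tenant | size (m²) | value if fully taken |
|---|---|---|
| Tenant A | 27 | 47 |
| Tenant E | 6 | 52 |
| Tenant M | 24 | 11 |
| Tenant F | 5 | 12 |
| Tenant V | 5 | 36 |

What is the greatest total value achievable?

Rank by value-to-size ratio: Tenant E 52/6≈8.67, Tenant V 36/5≈7.2, Tenant F 12/5≈2.4, Tenant A 47/27≈1.74, Tenant M 11/24≈0.458.
All 6 m² of Tenant E fit (value 52) — 10 remain.
Tenant V: take in full, 5 m² for value 36 — 5 left.
Tenant F: take in full, 5 m² for value 12 — 0 left.
Total value = 100.

100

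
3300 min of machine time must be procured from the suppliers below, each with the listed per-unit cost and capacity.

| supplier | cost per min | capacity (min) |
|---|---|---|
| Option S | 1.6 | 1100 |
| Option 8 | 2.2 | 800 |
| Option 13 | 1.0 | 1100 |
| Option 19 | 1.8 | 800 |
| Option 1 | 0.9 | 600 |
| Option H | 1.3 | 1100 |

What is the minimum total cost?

Cheapest first:
Take 600 from Option 1 at 0.9 — need 2700 more.
Option 13 at 1.0: take all 1100 min — 1600 still needed.
Option H (1.3): use full 1100 — 500 min to go.
Option S at 1.6: take 500 of its 1100 — requirement met.
Option 19, Option 8: unused.
Cost = 600×0.9 + 1100×1.0 + 1100×1.3 + 500×1.6 = 3870.

3870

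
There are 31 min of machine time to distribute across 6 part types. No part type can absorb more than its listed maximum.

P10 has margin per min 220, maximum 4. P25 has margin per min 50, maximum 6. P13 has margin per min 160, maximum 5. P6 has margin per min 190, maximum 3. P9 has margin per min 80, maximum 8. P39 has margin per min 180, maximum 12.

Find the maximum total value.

Order the part types by margin per min: P10 220 > P6 190 > P39 180 > P13 160 > P9 80 > P25 50.
P10 takes 4 to reach its cap of 4 → 27 left.
Give P6 3 to hit its cap of 3 → 24 left.
Give P39 12 to hit its cap of 12 → 12 left.
Give P13 5 to hit its cap of 5 → 7 left.
Only 7 left; P9 takes them to reach 7.
Total = 220×4 + 160×5 + 190×3 + 80×7 + 180×12 = 4970.

4970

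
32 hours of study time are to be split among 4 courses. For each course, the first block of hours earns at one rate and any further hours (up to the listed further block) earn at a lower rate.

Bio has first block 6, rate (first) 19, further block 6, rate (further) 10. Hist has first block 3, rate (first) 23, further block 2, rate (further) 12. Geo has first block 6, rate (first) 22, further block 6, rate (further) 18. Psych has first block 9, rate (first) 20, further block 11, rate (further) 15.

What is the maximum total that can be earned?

633

Rank every tier by rate: Hist/T1 23 > Geo/T1 22 > Psych/T1 20 > Bio/T1 19 > Geo/T2 18 > Psych/T2 15 > Hist/T2 12 > Bio/T2 10.
Fill Hist T1 block (3 at 23) ; 29 left.
Geo/T1 (22): +6 ; 23 left.
Psych/T1 (20): +9 ; 14 left.
Bio/T1 (19): +6 ; 8 left.
Geo/T2 (18): +6 ; 2 left.
Psych/T2: +2 of 11 at 15; pool empty.
Total = 23×3 + 22×6 + 20×9 + 19×6 + 18×6 + 15×2 = 633.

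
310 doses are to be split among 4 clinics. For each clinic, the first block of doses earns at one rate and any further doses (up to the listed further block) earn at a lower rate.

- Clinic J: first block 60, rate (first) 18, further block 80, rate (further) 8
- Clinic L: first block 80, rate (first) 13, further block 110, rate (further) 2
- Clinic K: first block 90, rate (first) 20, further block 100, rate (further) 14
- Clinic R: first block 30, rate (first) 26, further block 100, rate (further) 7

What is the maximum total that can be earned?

5450

Rank every tier by rate: Clinic R/T1 26 > Clinic K/T1 20 > Clinic J/T1 18 > Clinic K/T2 14 > Clinic L/T1 13 > Clinic J/T2 8 > Clinic R/T2 7 > Clinic L/T2 2.
Fill Clinic R T1 block (30 at 26) → 280 left.
Fill Clinic K T1 block (90 at 20) → 190 left.
Clinic J/T1 (18): +60 → 130 left.
Clinic K T2 at 14: fill all 100 → 30 left.
Clinic L T1 at 13: only 30 left, fill 30.
Total = 26×30 + 20×90 + 18×60 + 14×100 + 13×30 = 5450.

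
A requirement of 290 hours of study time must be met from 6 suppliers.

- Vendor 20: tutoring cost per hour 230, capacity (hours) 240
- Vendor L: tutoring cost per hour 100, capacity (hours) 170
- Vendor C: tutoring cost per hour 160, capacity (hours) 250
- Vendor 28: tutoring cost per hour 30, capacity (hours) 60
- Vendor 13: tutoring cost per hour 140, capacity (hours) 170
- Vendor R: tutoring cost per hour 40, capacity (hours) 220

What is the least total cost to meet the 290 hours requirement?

Cheapest first:
Vendor 28 (30): use full 60 — 230 hours to go.
Take 220 from Vendor R at 40 — need 10 more.
Take 10 from Vendor L at 100 to finish.
Vendor 13, Vendor C, Vendor 20: unused.
Cost = 60×30 + 220×40 + 10×100 = 11600.

11600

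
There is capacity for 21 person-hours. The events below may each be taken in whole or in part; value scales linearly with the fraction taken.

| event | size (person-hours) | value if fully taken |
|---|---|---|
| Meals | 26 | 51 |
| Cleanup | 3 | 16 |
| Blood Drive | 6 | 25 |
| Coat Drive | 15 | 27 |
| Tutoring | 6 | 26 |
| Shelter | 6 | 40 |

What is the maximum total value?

Sort by value density: Shelter 40/6≈6.67, Cleanup 16/3≈5.33, Tutoring 26/6≈4.33, Blood Drive 25/6≈4.17, Meals 51/26≈1.96, Coat Drive 27/15≈1.8.
All 6 person-hours of Shelter fit (value 40) → 15 remain.
Take all of Cleanup (3 person-hours, value 16) → 12 person-hours left.
All 6 person-hours of Tutoring fit (value 26) → 6 remain.
Blood Drive: take in full, 6 person-hours for value 25 → 0 left.
Total value = 107.

107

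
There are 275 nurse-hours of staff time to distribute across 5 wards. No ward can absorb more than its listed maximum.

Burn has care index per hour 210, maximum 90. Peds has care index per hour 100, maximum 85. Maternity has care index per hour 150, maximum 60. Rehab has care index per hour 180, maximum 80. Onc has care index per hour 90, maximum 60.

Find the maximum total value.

46800

Rank by care index per hour: Burn 210 > Rehab 180 > Maternity 150 > Peds 100 > Onc 90.
Burn takes 90 to reach its cap of 90 → 185 left.
Rehab: +80 to 80 (cap) → 105 left.
Maternity takes 60 to reach its cap of 60 → 45 left.
Only 45 left; Peds takes them to reach 45.
Total = 210×90 + 100×45 + 150×60 + 180×80 = 46800.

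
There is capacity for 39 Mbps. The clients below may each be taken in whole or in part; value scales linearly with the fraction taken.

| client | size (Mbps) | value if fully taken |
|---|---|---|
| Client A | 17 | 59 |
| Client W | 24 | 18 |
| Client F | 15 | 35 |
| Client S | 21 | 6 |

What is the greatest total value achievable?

Best value per unit of size first: Client A 59/17≈3.47, Client F 35/15≈2.33, Client W 18/24≈0.75, Client S 6/21≈0.286.
Take all of Client A (17 Mbps, value 59) — 22 Mbps left.
Take all of Client F (15 Mbps, value 35) — 7 Mbps left.
Fill the last 7 Mbps with part of Client W: 7/24 of it earns 5.25.
Total value = 99.25.

99.25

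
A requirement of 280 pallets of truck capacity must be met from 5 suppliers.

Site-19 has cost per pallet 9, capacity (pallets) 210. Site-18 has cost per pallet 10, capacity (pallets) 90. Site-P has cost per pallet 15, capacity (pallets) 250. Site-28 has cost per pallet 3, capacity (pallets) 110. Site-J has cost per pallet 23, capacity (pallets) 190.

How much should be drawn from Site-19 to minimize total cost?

Use suppliers in increasing cost order.
Site-28 at 3: take all 110 pallets ; 170 still needed.
Site-19 at 9: take 170 of its 210 ; requirement met.
Site-18, Site-P, Site-J: unused.

170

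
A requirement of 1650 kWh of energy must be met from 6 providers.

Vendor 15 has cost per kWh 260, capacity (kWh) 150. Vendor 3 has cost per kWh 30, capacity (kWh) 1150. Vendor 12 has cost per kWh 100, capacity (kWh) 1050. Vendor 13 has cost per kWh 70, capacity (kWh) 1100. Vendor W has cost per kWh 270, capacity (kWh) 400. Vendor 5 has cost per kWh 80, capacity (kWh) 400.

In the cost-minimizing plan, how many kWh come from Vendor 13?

500

Use providers in increasing cost order.
Take 1150 from Vendor 3 at 30 ; need 500 more.
Vendor 13 at 70: take 500 of its 1100 ; requirement met.
Vendor 5, Vendor 12, Vendor 15, Vendor W: unused.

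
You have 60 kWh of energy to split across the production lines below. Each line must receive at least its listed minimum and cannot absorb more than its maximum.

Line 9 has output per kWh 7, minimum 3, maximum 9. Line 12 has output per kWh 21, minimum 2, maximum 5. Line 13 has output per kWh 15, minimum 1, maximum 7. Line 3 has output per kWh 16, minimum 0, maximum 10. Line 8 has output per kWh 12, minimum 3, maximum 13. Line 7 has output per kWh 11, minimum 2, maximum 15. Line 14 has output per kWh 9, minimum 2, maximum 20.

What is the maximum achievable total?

Meeting every minimum uses 3+2+1+0+3+2+2 = 13 kWh, leaving 47.
Order the production lines by output per kWh: Line 12 21 > Line 3 16 > Line 13 15 > Line 8 12 > Line 7 11 > Line 14 9 > Line 9 7.
Line 12 takes 3 more to reach its cap of 5 → 44 left.
Line 3 takes 10 more to reach its cap of 10 → 34 left.
Line 13 takes 6 more to reach its cap of 7 → 28 left.
Give Line 8 10 more to hit its cap of 13 → 18 left.
Line 7: +13 to 15 (cap) → 5 left.
Only 5 left; Line 14 takes them to reach 7.
Total = 7×3 + 21×5 + 15×7 + 16×10 + 12×13 + 11×15 + 9×7 = 775.

775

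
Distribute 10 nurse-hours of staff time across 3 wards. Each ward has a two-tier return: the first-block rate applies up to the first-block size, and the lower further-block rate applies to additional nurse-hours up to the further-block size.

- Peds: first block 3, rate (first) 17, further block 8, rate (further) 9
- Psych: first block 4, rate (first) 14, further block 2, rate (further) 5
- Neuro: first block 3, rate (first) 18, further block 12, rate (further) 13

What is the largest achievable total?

161

Rank every tier by rate: Neuro/T1 18 > Peds/T1 17 > Psych/T1 14 > Neuro/T2 13 > Peds/T2 9 > Psych/T2 5.
Neuro T1 at 18: fill all 3 ; 7 left.
Peds/T1 (17): +3 ; 4 left.
Psych/T1 (14): +4 ; 0 left.
Total = 18×3 + 17×3 + 14×4 = 161.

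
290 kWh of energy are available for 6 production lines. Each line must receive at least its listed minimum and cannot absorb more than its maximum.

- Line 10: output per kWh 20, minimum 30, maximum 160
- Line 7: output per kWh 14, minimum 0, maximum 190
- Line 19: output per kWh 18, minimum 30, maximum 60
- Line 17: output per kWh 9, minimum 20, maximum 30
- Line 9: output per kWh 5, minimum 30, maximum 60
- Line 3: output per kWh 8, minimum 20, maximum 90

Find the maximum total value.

Meeting every minimum uses 30+0+30+20+30+20 = 130 kWh, leaving 160.
Order the production lines by output per kWh: Line 10 20 > Line 19 18 > Line 7 14 > Line 17 9 > Line 3 8 > Line 9 5.
Give Line 10 130 more to hit its cap of 160 — 30 left.
Give Line 19 30 more to hit its cap of 60 — 0 left.
Total = 20×160 + 18×60 + 9×20 + 5×30 + 8×20 = 4770.

4770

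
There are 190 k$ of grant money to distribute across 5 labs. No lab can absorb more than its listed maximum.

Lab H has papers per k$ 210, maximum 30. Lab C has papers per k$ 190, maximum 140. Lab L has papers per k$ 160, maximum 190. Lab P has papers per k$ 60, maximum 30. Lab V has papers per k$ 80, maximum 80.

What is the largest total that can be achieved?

36100

Rank by papers per k$: Lab H 210 > Lab C 190 > Lab L 160 > Lab V 80 > Lab P 60.
Lab H takes 30 to reach its cap of 30 ; 160 left.
Give Lab C 140 to hit its cap of 140 ; 20 left.
Lab L has room for 190 but only 20 remain, so it gets 20.
Total = 210×30 + 190×140 + 160×20 = 36100.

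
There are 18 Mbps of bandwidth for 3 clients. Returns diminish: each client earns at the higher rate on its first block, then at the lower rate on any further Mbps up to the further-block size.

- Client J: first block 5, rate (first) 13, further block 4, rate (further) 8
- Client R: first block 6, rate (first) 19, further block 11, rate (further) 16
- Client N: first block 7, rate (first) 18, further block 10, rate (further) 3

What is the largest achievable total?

320

Rank every tier by rate: Client R/tier1 19 > Client N/tier1 18 > Client R/tier2 16 > Client J/tier1 13 > Client J/tier2 8 > Client N/tier2 3.
Fill Client R tier1 block (6 at 19) → 12 left.
Client N tier1 at 18: fill all 7 → 5 left.
5 remain; put them into Client R tier2 at 16.
Total = 19×6 + 18×7 + 16×5 = 320.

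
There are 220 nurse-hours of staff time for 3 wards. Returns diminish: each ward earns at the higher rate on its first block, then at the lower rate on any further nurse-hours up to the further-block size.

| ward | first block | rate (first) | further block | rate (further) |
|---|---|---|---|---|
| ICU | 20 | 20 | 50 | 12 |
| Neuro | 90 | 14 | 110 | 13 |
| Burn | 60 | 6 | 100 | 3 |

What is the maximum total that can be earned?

3090

Treat each block as its own option and order by rate: ICU/first 20 > Neuro/first 14 > Neuro/second 13 > ICU/second 12 > Burn/first 6 > Burn/second 3.
Fill ICU first block (20 at 20) — 200 left.
Neuro/first (14): +90 — 110 left.
Neuro second at 13: fill all 110 — 0 left.
Total = 20×20 + 14×90 + 13×110 = 3090.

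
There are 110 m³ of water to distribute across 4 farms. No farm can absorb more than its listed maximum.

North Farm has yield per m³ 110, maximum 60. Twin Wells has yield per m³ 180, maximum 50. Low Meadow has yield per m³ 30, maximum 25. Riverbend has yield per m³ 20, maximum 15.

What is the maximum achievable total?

Rank by yield per m³: Twin Wells 180 > North Farm 110 > Low Meadow 30 > Riverbend 20.
Twin Wells takes 50 to reach its cap of 50 → 60 left.
Give North Farm 60 to hit its cap of 60 → 0 left.
Total = 110×60 + 180×50 = 15600.

15600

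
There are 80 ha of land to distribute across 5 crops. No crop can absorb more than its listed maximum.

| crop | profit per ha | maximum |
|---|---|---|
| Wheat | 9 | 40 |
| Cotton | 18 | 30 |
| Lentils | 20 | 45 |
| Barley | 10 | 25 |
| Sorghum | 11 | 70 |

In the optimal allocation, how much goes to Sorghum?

5

Highest profit per ha first: Lentils 20 > Cotton 18 > Sorghum 11 > Barley 10 > Wheat 9.
Give Lentils 45 to hit its cap of 45 → 35 left.
Cotton: +30 to 30 (cap) → 5 left.
Sorghum: +5 (room for 70) → 5. Pool exhausted.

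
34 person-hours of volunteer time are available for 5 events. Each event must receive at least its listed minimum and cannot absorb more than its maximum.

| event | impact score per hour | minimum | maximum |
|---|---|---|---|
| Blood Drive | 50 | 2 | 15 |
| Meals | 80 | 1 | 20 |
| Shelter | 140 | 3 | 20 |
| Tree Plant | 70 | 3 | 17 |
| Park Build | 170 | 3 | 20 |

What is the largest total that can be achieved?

4910

Meeting every minimum uses 2+1+3+3+3 = 12 person-hours, leaving 22.
Rank by impact score per hour: Park Build 170 > Shelter 140 > Meals 80 > Tree Plant 70 > Blood Drive 50.
Park Build: +17 to 20 (cap) ; 5 left.
Shelter: +5 (room for 17) → 8. Pool exhausted.
Total = 50×2 + 80×1 + 140×8 + 70×3 + 170×20 = 4910.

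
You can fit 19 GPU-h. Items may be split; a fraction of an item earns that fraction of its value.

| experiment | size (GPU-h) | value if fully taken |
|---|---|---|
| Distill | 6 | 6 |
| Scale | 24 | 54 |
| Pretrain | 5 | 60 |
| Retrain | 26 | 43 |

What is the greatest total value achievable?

Sort by value density: Pretrain 60/5≈12, Scale 54/24≈2.25, Retrain 43/26≈1.65, Distill 6/6≈1.
Pretrain: take in full, 5 GPU-h for value 60 — 14 left.
Fill the last 14 GPU-h with part of Scale: 14/24 of it earns 31.5.
Total value = 91.5.

91.5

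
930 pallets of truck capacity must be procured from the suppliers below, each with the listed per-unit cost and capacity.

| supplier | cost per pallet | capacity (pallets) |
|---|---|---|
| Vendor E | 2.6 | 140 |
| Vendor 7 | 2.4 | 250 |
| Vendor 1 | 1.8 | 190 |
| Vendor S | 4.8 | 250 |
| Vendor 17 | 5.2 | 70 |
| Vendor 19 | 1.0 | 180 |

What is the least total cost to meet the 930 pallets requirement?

2302

Fill from the cheapest supplier first.
Vendor 19 (1.0): use full 180 — 750 pallets to go.
Vendor 1 (1.8): use full 190 — 560 pallets to go.
Vendor 7 at 2.4: take all 250 pallets — 310 still needed.
Vendor E at 2.6: take all 140 pallets — 170 still needed.
Take 170 from Vendor S at 4.8 to finish.
Vendor 17: unused.
Cost = 180×1.0 + 190×1.8 + 250×2.4 + 140×2.6 + 170×4.8 = 2302.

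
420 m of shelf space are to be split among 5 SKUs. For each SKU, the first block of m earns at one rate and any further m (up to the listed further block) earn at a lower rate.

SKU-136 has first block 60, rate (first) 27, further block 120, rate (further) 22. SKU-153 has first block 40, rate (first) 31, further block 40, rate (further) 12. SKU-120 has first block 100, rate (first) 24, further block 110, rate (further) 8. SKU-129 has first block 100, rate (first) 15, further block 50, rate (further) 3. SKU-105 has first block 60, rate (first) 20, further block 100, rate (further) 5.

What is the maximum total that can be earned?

9700

Rank every tier by rate: SKU-153/first 31 > SKU-136/first 27 > SKU-120/first 24 > SKU-136/second 22 > SKU-105/first 20 > SKU-129/first 15 > SKU-153/second 12 > SKU-120/second 8 > SKU-105/second 5 > SKU-129/second 3.
SKU-153/first (31): +40 ; 380 left.
SKU-136 first at 27: fill all 60 ; 320 left.
SKU-120/first (24): +100 ; 220 left.
Fill SKU-136 second block (120 at 22) ; 100 left.
Fill SKU-105 first block (60 at 20) ; 40 left.
SKU-129/first: +40 of 100 at 15; pool empty.
Total = 31×40 + 27×60 + 24×100 + 22×120 + 20×60 + 15×40 = 9700.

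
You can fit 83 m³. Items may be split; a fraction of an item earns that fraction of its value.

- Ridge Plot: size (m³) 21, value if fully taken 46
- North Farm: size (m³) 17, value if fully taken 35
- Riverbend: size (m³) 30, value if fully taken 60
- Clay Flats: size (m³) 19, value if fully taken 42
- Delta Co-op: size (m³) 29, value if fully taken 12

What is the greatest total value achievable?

Best value per unit of size first: Clay Flats 42/19≈2.21, Ridge Plot 46/21≈2.19, North Farm 35/17≈2.06, Riverbend 60/30≈2, Delta Co-op 12/29≈0.414.
All 19 m³ of Clay Flats fit (value 42) → 64 remain.
Ridge Plot: take in full, 21 m³ for value 46 → 43 left.
Take all of North Farm (17 m³, value 35) → 26 m³ left.
26 m³ left: a 26/30 share of Riverbend gives 60×26/30 = 52.
Total value = 175.

175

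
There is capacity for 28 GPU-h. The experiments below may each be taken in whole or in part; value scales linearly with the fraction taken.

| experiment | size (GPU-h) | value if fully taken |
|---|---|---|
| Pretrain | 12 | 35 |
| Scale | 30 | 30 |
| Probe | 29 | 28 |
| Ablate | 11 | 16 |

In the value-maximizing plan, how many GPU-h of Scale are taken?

Sort by value density: Pretrain 35/12≈2.92, Ablate 16/11≈1.45, Scale 30/30≈1, Probe 28/29≈0.966.
Pretrain: take in full, 12 GPU-h for value 35 — 16 left.
Take all of Ablate (11 GPU-h, value 16) — 5 GPU-h left.
5 GPU-h left: a 5/30 share of Scale gives 30×5/30 = 5.

5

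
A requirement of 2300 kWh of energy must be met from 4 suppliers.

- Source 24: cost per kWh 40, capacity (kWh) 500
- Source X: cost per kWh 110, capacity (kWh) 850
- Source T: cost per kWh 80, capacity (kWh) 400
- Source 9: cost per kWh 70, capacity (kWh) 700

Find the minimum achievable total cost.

178000

Use suppliers in increasing cost order.
Source 24 at 40: take all 500 kWh ; 1800 still needed.
Source 9 (70): use full 700 ; 1100 kWh to go.
Source T (80): use full 400 ; 700 kWh to go.
Take 700 from Source X at 110 to finish.
Cost = 500×40 + 700×70 + 400×80 + 700×110 = 178000.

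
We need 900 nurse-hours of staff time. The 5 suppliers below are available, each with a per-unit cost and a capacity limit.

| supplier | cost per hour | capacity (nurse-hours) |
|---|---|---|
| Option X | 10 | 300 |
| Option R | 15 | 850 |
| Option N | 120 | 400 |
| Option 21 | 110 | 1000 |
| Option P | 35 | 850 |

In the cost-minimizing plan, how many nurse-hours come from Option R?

Fill from the cheapest supplier first.
Option X at 10: take all 300 nurse-hours → 600 still needed.
Option R at 15: take 600 of its 850 → requirement met.
Option P, Option 21, Option N: unused.

600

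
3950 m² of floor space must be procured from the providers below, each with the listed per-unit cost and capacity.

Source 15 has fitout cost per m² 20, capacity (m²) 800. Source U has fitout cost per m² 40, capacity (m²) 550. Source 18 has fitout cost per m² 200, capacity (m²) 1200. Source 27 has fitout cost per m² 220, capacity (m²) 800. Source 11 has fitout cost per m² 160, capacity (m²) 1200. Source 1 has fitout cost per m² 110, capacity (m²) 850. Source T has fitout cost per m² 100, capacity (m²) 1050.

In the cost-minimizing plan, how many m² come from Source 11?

Cheapest first:
Source 15 (20): use full 800 — 3150 m² to go.
Source U (40): use full 550 — 2600 m² to go.
Source T at 100: take all 1050 m² — 1550 still needed.
Source 1 at 110: take all 850 m² — 700 still needed.
Source 11 (160): take the remaining 700 — done.
Source 18, Source 27: unused.

700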